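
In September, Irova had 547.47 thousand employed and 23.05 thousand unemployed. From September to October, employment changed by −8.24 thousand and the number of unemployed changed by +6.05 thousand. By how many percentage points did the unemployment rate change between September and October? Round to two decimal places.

The unemployment rate changed by +1.08 percentage points.

September: labor force = 547.47 + 23.05 = 570.52; u = 23.05/570.52 = 4.04%.
October: labor force = 539.23 + 29.10 = 568.33; u = 29.10/568.33 = 5.12%.
Change = 5.12% − 4.04% = +1.08 pp.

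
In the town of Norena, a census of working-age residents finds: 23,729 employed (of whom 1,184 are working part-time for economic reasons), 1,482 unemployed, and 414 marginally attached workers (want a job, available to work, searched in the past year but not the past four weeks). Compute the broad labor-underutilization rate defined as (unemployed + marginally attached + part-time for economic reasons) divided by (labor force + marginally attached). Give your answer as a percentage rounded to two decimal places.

Labor force = 23,729 + 1,482 = 25,211.
Numerator = 1,482 + 414 + 1,184 = 3,080.
Denominator = 25,211 + 414 = 25,625.
Broad rate = 3,080 / 25,625 = 12.02%.

Broad underutilization rate ≈ 12.02%.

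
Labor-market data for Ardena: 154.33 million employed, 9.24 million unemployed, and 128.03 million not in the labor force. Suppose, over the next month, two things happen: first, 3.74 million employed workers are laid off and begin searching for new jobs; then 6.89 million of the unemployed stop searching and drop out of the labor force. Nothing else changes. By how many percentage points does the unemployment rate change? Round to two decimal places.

Initially, labor force = 154.33 + 9.24 = 163.57 million, so u = 9.24/163.57 = 5.65%.
After the first change, employed falls and unemployed rises by 3.74; labor force unchanged → E = 150.59, U = 12.98, labor force = 163.57 million.
After the second change, unemployed and labor force both fall by 6.89 → E = 150.59, U = 6.09, labor force = 156.68 million.
New unemployment rate = 6.09 / 156.68 = 3.89%.
Change = 3.89% − 5.65% = −1.76 percentage points.

The unemployment rate changes by −1.76 percentage points.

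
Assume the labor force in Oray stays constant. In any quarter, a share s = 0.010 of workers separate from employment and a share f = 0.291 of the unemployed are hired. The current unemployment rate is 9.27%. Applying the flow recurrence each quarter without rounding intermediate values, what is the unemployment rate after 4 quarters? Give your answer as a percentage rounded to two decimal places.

Unemployment rate after four quarters ≈ 4.74%.

With a fixed labor force, u_{t+1} = u_t + s·(1−u_t) − f·u_t = u_t·(1−s−f) + s.
Here 1−s−f = 0.699 and s = 0.010.
u_1 = 0.092700 × 0.699 + 0.010 = 0.074797.
u_2 = 0.074797 × 0.699 + 0.010 = 0.062283.
u_3 = 0.062283 × 0.699 + 0.010 = 0.053536.
u_4 = 0.053536 × 0.699 + 0.010 = 0.047422.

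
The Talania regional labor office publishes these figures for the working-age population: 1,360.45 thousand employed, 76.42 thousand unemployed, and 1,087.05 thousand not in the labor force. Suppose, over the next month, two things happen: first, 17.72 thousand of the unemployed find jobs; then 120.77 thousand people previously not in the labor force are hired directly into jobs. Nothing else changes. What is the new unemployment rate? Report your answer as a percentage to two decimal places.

New unemployment rate ≈ 3.77%.

Initially, labor force = 1,360.45 + 76.42 = 1,436.87 thousand, so u = 76.42/1,436.87 = 5.32%.
After the first change, unemployed falls and employed rises by 17.72; labor force unchanged → E = 1,378.17, U = 58.70, labor force = 1,436.87 thousand.
After the second change, employed and labor force both rise by 120.77; unemployed unchanged → E = 1,498.94, U = 58.70, labor force = 1,557.64 thousand.
New unemployment rate = 58.70 / 1,557.64 = 3.77%.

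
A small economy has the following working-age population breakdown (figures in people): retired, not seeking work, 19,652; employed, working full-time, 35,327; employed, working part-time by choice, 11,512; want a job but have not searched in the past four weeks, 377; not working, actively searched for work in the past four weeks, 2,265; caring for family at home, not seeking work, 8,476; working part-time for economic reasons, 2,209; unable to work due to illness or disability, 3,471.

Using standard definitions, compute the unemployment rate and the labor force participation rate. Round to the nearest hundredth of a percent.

Unemployment rate ≈ 4.41%; labor force participation rate ≈ 61.61%.

Employed = 35,327 + 11,512 + 2,209 = 49,048 (anyone who worked, including part-time for economic reasons, counts as employed).
Unemployed = 2,265.
Labor force = 49,048 + 2,265 = 51,313.
Not in labor force = 19,652 + 377 + 8,476 + 3,471 = 31,976 (those not working and not actively searching are outside the labor force — including those who want a job but have given up searching).
Civilian working-age population = 51,313 + 31,976 = 83,289.
Unemployment rate = 2,265 / 51,313 = 4.41%.
Labor force participation rate = 51,313 / 83,289 = 61.61%.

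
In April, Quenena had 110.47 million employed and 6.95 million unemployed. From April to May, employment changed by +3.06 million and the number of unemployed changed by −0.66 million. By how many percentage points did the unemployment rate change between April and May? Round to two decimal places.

The unemployment rate changed by −0.67 percentage points.

April: labor force = 110.47 + 6.95 = 117.42; u = 6.95/117.42 = 5.92%.
May: labor force = 113.53 + 6.29 = 119.82; u = 6.29/119.82 = 5.25%.
Change = 5.25% − 5.92% = −0.67 pp.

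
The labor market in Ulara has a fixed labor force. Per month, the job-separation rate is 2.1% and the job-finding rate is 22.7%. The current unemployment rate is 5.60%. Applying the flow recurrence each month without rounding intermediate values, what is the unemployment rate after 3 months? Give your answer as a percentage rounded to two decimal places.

With a fixed labor force, u_{t+1} = u_t + s·(1−u_t) − f·u_t = u_t·(1−s−f) + s.
Here 1−s−f = 0.752 and s = 0.021.
u_1 = 0.056000 × 0.752 + 0.021 = 0.063112.
u_2 = 0.063112 × 0.752 + 0.021 = 0.068460.
u_3 = 0.068460 × 0.752 + 0.021 = 0.072482.

Unemployment rate after three months ≈ 7.25%.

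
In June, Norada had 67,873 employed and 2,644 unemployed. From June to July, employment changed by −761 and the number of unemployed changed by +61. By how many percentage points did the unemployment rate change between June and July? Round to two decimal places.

June: labor force = 67,873 + 2,644 = 70,517; u = 2,644/70,517 = 3.75%.
July: labor force = 67,112 + 2,705 = 69,817; u = 2,705/69,817 = 3.87%.
Change = 3.87% − 3.75% = +0.12 pp.

The unemployment rate changed by +0.12 percentage points.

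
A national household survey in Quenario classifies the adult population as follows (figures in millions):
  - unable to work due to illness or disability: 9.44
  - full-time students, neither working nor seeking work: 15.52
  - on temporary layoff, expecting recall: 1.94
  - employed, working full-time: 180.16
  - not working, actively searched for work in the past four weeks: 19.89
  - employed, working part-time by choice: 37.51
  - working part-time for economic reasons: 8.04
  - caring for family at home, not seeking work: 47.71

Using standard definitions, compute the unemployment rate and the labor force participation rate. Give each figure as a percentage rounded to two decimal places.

Employed = 180.16 + 37.51 + 8.04 = 225.71 million (anyone who worked, including part-time for economic reasons, counts as employed).
Unemployed = 1.94 + 19.89 = 21.83 million (jobless and actively searching, or on temporary layoff).
Labor force = 225.71 + 21.83 = 247.54 million.
Not in labor force = 9.44 + 15.52 + 47.71 = 72.67 million (those not working and not actively searching are outside the labor force).
Civilian working-age population = 247.54 + 72.67 = 320.21 million.
Unemployment rate = 21.83 / 247.54 = 8.82%.
Labor force participation rate = 247.54 / 320.21 = 77.31%.

Unemployment rate ≈ 8.82%; labor force participation rate ≈ 77.31%.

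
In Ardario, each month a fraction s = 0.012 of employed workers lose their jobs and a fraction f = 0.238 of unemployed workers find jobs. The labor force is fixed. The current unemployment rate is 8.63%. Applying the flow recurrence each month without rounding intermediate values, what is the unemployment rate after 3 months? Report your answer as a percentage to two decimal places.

With a fixed labor force, u_{t+1} = u_t + s·(1−u_t) − f·u_t = u_t·(1−s−f) + s.
Here 1−s−f = 0.750 and s = 0.012.
u_1 = 0.086300 × 0.750 + 0.012 = 0.076725.
u_2 = 0.076725 × 0.750 + 0.012 = 0.069544.
u_3 = 0.069544 × 0.750 + 0.012 = 0.064158.

Unemployment rate after three months ≈ 6.42%.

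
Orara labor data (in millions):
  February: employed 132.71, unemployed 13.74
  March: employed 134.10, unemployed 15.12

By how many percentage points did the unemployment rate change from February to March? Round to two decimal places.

The unemployment rate changed by +0.75 percentage points.

February: labor force = 132.71 + 13.74 = 146.45; u = 13.74/146.45 = 9.38%.
March: labor force = 134.10 + 15.12 = 149.22; u = 15.12/149.22 = 10.13%.
Change = 10.13% − 9.38% = +0.75 pp.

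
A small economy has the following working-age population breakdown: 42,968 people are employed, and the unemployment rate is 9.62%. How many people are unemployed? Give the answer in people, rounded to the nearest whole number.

Let U be the number unemployed. The labor force is E + U, and U/(E+U) = 0.0962.
So U = 0.0962 × 42,968 / (1 − 0.0962) = 4133.52 / 0.9038 ≈ 4,573.

About 4,573 are unemployed.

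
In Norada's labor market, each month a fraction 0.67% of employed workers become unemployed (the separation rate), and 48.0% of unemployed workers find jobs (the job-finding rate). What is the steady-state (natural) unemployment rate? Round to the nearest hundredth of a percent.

Steady-state unemployment rate ≈ 1.38%.

At steady state the flows balance: s·E = f·U, so U/(E+U) = s/(s+f).
u* = 0.67 / (0.67 + 48.0) = 0.67 / 48.67 = 1.38%.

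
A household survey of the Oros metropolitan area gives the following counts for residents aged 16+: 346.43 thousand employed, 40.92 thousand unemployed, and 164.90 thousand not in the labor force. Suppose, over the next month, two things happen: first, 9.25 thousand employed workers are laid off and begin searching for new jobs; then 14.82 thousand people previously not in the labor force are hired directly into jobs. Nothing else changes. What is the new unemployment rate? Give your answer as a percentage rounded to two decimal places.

New unemployment rate ≈ 12.47%.

Initially, labor force = 346.43 + 40.92 = 387.35 thousand, so u = 40.92/387.35 = 10.56%.
After the first change, employed falls and unemployed rises by 9.25; labor force unchanged → E = 337.18, U = 50.17, labor force = 387.35 thousand.
After the second change, employed and labor force both rise by 14.82; unemployed unchanged → E = 352.00, U = 50.17, labor force = 402.17 thousand.
New unemployment rate = 50.17 / 402.17 = 12.47%.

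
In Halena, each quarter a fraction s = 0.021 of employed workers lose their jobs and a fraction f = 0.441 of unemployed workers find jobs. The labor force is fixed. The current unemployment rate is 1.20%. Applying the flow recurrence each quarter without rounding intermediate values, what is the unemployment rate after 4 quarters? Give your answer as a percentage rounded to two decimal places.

With a fixed labor force, u_{t+1} = u_t + s·(1−u_t) − f·u_t = u_t·(1−s−f) + s.
Here 1−s−f = 0.538 and s = 0.021.
u_1 = 0.012000 × 0.538 + 0.021 = 0.027456.
u_2 = 0.027456 × 0.538 + 0.021 = 0.035771.
u_3 = 0.035771 × 0.538 + 0.021 = 0.040245.
u_4 = 0.040245 × 0.538 + 0.021 = 0.042652.

Unemployment rate after four quarters ≈ 4.27%.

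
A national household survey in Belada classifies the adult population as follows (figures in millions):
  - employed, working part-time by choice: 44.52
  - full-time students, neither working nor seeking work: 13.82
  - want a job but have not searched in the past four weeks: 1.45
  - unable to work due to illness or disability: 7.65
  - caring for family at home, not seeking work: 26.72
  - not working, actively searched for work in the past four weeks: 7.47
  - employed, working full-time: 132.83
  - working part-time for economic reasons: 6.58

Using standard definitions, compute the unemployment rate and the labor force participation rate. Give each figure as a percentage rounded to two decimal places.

Employed = 44.52 + 132.83 + 6.58 = 183.93 million (anyone who worked, including part-time for economic reasons, counts as employed).
Unemployed = 7.47 million.
Labor force = 183.93 + 7.47 = 191.40 million.
Not in labor force = 13.82 + 1.45 + 7.65 + 26.72 = 49.64 million (those not working and not actively searching are outside the labor force — including those who want a job but have given up searching).
Civilian working-age population = 191.40 + 49.64 = 241.04 million.
Unemployment rate = 7.47 / 191.40 = 3.90%.
Labor force participation rate = 191.40 / 241.04 = 79.41%.

Unemployment rate ≈ 3.90%; labor force participation rate ≈ 79.41%.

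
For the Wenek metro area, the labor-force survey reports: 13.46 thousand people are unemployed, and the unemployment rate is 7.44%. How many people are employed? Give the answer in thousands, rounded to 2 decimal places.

About 167.45 thousand are employed.

Labor force = U / u = 13.46 / 0.0744 ≈ 180.91 thousand.
Employed = labor force − unemployed = 180.91 − 13.46 = 167.45 thousand.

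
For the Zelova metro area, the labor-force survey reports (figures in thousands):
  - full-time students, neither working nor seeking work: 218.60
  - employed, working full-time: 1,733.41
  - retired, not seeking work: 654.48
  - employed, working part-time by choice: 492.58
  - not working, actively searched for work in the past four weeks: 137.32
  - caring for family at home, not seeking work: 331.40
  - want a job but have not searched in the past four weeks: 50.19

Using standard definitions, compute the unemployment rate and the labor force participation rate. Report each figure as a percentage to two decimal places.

Employed = 1,733.41 + 492.58 = 2,225.99 thousand.
Unemployed = 137.32 thousand.
Labor force = 2,225.99 + 137.32 = 2,363.31 thousand.
Not in labor force = 218.60 + 654.48 + 331.40 + 50.19 = 1,254.67 thousand (those not working and not actively searching are outside the labor force — including those who want a job but have given up searching).
Civilian working-age population = 2,363.31 + 1,254.67 = 3,617.98 thousand.
Unemployment rate = 137.32 / 2,363.31 = 5.81%.
Labor force participation rate = 2,363.31 / 3,617.98 = 65.32%.

Unemployment rate ≈ 5.81%; labor force participation rate ≈ 65.32%.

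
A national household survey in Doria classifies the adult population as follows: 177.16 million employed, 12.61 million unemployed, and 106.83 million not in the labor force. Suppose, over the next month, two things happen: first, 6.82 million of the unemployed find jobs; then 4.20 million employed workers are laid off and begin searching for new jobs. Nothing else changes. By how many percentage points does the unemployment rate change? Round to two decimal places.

Initially, labor force = 177.16 + 12.61 = 189.77 million, so u = 12.61/189.77 = 6.64%.
After the first change, unemployed falls and employed rises by 6.82; labor force unchanged → E = 183.98, U = 5.79, labor force = 189.77 million.
After the second change, employed falls and unemployed rises by 4.20; labor force unchanged → E = 179.78, U = 9.99, labor force = 189.77 million.
New unemployment rate = 9.99 / 189.77 = 5.26%.
Change = 5.26% − 6.64% = −1.38 percentage points.

The unemployment rate changes by −1.38 percentage points.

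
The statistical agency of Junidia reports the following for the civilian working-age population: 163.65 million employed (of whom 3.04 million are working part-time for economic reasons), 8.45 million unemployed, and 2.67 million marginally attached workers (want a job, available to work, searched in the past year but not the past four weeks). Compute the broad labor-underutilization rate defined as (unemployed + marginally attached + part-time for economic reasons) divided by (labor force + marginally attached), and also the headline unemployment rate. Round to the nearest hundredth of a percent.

Broad underutilization rate ≈ 8.10%; headline unemployment rate ≈ 4.91%.

Labor force = 163.65 + 8.45 = 172.10 million.
Numerator = 8.45 + 2.67 + 3.04 = 14.16 million.
Denominator = 172.10 + 2.67 = 174.77 million.
Broad rate = 14.16 / 174.77 = 8.10%.
Headline unemployment rate = 8.45 / 172.10 = 4.91%.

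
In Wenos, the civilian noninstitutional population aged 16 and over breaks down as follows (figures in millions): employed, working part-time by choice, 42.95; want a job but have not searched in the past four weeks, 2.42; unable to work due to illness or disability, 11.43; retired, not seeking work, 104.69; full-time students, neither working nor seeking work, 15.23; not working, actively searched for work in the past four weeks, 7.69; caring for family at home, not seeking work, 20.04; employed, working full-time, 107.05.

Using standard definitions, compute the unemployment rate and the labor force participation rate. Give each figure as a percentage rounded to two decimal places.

Unemployment rate ≈ 4.88%; labor force participation rate ≈ 50.62%.

Employed = 42.95 + 107.05 = 150.00 million.
Unemployed = 7.69 million.
Labor force = 150.00 + 7.69 = 157.69 million.
Not in labor force = 2.42 + 11.43 + 104.69 + 15.23 + 20.04 = 153.81 million (those not working and not actively searching are outside the labor force — including those who want a job but have given up searching).
Civilian working-age population = 157.69 + 153.81 = 311.50 million.
Unemployment rate = 7.69 / 157.69 = 4.88%.
Labor force participation rate = 157.69 / 311.50 = 50.62%.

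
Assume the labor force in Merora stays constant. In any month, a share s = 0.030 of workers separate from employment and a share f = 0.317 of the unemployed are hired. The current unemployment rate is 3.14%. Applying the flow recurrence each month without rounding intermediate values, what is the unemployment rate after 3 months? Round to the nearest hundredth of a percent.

Unemployment rate after three months ≈ 7.11%.

With a fixed labor force, u_{t+1} = u_t + s·(1−u_t) − f·u_t = u_t·(1−s−f) + s.
Here 1−s−f = 0.653 and s = 0.030.
u_1 = 0.031400 × 0.653 + 0.030 = 0.050504.
u_2 = 0.050504 × 0.653 + 0.030 = 0.062979.
u_3 = 0.062979 × 0.653 + 0.030 = 0.071125.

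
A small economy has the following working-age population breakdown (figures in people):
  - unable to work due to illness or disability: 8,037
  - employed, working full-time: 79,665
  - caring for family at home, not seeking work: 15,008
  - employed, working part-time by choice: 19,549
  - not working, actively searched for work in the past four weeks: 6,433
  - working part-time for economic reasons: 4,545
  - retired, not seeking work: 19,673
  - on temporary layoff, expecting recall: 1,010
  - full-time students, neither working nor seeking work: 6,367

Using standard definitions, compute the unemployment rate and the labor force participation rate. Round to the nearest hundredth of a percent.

Unemployment rate ≈ 6.69%; labor force participation rate ≈ 69.38%.

Employed = 79,665 + 19,549 + 4,545 = 103,759 (anyone who worked, including part-time for economic reasons, counts as employed).
Unemployed = 6,433 + 1,010 = 7,443 (jobless and actively searching, or on temporary layoff).
Labor force = 103,759 + 7,443 = 111,202.
Not in labor force = 8,037 + 15,008 + 19,673 + 6,367 = 49,085 (those not working and not actively searching are outside the labor force).
Civilian working-age population = 111,202 + 49,085 = 160,287.
Unemployment rate = 7,443 / 111,202 = 6.69%.
Labor force participation rate = 111,202 / 160,287 = 69.38%.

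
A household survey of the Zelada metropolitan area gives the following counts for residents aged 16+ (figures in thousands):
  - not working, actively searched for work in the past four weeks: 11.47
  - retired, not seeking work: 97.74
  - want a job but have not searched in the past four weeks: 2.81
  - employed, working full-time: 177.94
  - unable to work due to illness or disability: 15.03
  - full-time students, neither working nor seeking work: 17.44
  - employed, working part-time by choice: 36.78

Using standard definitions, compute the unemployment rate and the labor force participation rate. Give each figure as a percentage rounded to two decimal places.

Unemployment rate ≈ 5.07%; labor force participation rate ≈ 62.97%.

Employed = 177.94 + 36.78 = 214.72 thousand.
Unemployed = 11.47 thousand.
Labor force = 214.72 + 11.47 = 226.19 thousand.
Not in labor force = 97.74 + 2.81 + 15.03 + 17.44 = 133.02 thousand (those not working and not actively searching are outside the labor force — including those who want a job but have given up searching).
Civilian working-age population = 226.19 + 133.02 = 359.21 thousand.
Unemployment rate = 11.47 / 226.19 = 5.07%.
Labor force participation rate = 226.19 / 359.21 = 62.97%.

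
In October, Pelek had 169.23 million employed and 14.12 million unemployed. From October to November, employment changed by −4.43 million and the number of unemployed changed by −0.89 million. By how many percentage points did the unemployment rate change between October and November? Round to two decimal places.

The unemployment rate changed by −0.27 percentage points.

October: labor force = 169.23 + 14.12 = 183.35; u = 14.12/183.35 = 7.70%.
November: labor force = 164.80 + 13.23 = 178.03; u = 13.23/178.03 = 7.43%.
Change = 7.43% − 7.70% = −0.27 pp.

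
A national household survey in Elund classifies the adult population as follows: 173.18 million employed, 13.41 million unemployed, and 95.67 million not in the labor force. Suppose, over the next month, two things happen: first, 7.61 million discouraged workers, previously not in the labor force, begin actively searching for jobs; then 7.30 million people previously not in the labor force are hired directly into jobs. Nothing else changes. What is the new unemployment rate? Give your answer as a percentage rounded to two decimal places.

New unemployment rate ≈ 10.43%.

Initially, labor force = 173.18 + 13.41 = 186.59 million, so u = 13.41/186.59 = 7.19%.
After the first change, unemployed and labor force both rise by 7.61 → E = 173.18, U = 21.02, labor force = 194.20 million.
After the second change, employed and labor force both rise by 7.30; unemployed unchanged → E = 180.48, U = 21.02, labor force = 201.50 million.
New unemployment rate = 21.02 / 201.50 = 10.43%.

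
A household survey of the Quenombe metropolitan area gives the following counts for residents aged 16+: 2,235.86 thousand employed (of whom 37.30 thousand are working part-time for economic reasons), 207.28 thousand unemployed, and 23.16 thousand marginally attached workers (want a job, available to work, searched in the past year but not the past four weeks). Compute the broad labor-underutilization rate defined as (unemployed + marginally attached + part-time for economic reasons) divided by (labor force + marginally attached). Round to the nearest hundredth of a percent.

Broad underutilization rate ≈ 10.86%.

Labor force = 2,235.86 + 207.28 = 2,443.14 thousand.
Numerator = 207.28 + 23.16 + 37.30 = 267.74 thousand.
Denominator = 2,443.14 + 23.16 = 2,466.30 thousand.
Broad rate = 267.74 / 2,466.30 = 10.86%.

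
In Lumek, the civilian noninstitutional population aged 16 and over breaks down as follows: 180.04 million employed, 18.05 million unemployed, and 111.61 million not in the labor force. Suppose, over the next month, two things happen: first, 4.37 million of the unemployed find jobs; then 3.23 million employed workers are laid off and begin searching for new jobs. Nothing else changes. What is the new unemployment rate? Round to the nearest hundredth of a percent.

Initially, labor force = 180.04 + 18.05 = 198.09 million, so u = 18.05/198.09 = 9.11%.
After the first change, unemployed falls and employed rises by 4.37; labor force unchanged → E = 184.41, U = 13.68, labor force = 198.09 million.
After the second change, employed falls and unemployed rises by 3.23; labor force unchanged → E = 181.18, U = 16.91, labor force = 198.09 million.
New unemployment rate = 16.91 / 198.09 = 8.54%.

New unemployment rate ≈ 8.54%.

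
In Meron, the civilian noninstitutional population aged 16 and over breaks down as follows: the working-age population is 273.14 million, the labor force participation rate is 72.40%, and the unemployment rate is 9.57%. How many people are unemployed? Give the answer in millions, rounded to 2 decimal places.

Labor force = 0.7240 × 273.14 = 197.75 million.
Unemployed = 0.0957 × 197.75 ≈ 18.92 million.

About 18.92 million are unemployed.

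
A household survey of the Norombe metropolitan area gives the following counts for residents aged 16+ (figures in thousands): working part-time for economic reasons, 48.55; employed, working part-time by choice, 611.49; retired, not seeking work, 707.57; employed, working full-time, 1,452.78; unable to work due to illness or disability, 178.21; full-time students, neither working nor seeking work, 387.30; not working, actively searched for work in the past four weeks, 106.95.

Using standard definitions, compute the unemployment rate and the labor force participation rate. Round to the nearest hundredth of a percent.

Unemployment rate ≈ 4.82%; labor force participation rate ≈ 63.55%.

Employed = 48.55 + 611.49 + 1,452.78 = 2,112.82 thousand (anyone who worked, including part-time for economic reasons, counts as employed).
Unemployed = 106.95 thousand.
Labor force = 2,112.82 + 106.95 = 2,219.77 thousand.
Not in labor force = 707.57 + 178.21 + 387.30 = 1,273.08 thousand (those not working and not actively searching are outside the labor force).
Civilian working-age population = 2,219.77 + 1,273.08 = 3,492.85 thousand.
Unemployment rate = 106.95 / 2,219.77 = 4.82%.
Labor force participation rate = 2,219.77 / 3,492.85 = 63.55%.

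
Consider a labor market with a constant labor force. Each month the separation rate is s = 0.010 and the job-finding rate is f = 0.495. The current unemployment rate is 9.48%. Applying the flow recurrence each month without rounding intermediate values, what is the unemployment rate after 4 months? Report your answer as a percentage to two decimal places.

With a fixed labor force, u_{t+1} = u_t + s·(1−u_t) − f·u_t = u_t·(1−s−f) + s.
Here 1−s−f = 0.495 and s = 0.010.
u_1 = 0.094800 × 0.495 + 0.010 = 0.056926.
u_2 = 0.056926 × 0.495 + 0.010 = 0.038178.
u_3 = 0.038178 × 0.495 + 0.010 = 0.028898.
u_4 = 0.028898 × 0.495 + 0.010 = 0.024305.

Unemployment rate after four months ≈ 2.43%.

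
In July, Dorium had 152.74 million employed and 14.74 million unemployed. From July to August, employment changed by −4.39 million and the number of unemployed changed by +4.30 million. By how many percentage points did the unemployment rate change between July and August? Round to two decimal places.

July: labor force = 152.74 + 14.74 = 167.48; u = 14.74/167.48 = 8.80%.
August: labor force = 148.35 + 19.04 = 167.39; u = 19.04/167.39 = 11.37%.
Change = 11.37% − 8.80% = +2.57 pp.

The unemployment rate changed by +2.57 percentage points.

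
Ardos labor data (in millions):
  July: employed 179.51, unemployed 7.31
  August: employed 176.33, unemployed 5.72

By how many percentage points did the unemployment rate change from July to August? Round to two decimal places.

The unemployment rate changed by −0.77 percentage points.

July: labor force = 179.51 + 7.31 = 186.82; u = 7.31/186.82 = 3.91%.
August: labor force = 176.33 + 5.72 = 182.05; u = 5.72/182.05 = 3.14%.
Change = 3.14% − 3.91% = −0.77 pp.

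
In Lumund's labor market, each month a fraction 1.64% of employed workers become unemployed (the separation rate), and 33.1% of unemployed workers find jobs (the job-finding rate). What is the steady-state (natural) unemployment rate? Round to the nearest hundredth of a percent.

At steady state the flows balance: s·E = f·U, so U/(E+U) = s/(s+f).
u* = 1.64 / (1.64 + 33.1) = 1.64 / 34.74 = 4.72%.

Steady-state unemployment rate ≈ 4.72%.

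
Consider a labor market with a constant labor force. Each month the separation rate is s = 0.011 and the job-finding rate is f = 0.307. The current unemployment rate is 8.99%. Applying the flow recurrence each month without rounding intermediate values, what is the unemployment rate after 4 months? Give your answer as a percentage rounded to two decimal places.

With a fixed labor force, u_{t+1} = u_t + s·(1−u_t) − f·u_t = u_t·(1−s−f) + s.
Here 1−s−f = 0.682 and s = 0.011.
u_1 = 0.089900 × 0.682 + 0.011 = 0.072312.
u_2 = 0.072312 × 0.682 + 0.011 = 0.060317.
u_3 = 0.060317 × 0.682 + 0.011 = 0.052136.
u_4 = 0.052136 × 0.682 + 0.011 = 0.046557.

Unemployment rate after four months ≈ 4.66%.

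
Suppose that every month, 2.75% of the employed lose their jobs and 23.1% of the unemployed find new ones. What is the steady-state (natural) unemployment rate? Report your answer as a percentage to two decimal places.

At steady state the flows balance: s·E = f·U, so U/(E+U) = s/(s+f).
u* = 2.75 / (2.75 + 23.1) = 2.75 / 25.85 = 10.64%.

Steady-state unemployment rate ≈ 10.64%.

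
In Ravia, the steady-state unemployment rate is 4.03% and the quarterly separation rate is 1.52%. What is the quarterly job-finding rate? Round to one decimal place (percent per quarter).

From u* = s/(s+f): f = s·(1−u)/u.
f = 1.52 × (1 − 0.0403) / 0.0403 = 1.4587 / 0.0403 ≈ 36.2% per quarter.

Job-finding rate ≈ 36.2% per quarter.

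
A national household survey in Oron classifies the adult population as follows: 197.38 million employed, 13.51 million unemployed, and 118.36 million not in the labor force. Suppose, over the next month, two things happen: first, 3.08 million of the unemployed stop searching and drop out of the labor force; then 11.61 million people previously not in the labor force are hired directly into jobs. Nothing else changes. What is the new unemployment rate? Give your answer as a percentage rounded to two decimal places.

Initially, labor force = 197.38 + 13.51 = 210.89 million, so u = 13.51/210.89 = 6.41%.
After the first change, unemployed and labor force both fall by 3.08 → E = 197.38, U = 10.43, labor force = 207.81 million.
After the second change, employed and labor force both rise by 11.61; unemployed unchanged → E = 208.99, U = 10.43, labor force = 219.42 million.
New unemployment rate = 10.43 / 219.42 = 4.75%.

New unemployment rate ≈ 4.75%.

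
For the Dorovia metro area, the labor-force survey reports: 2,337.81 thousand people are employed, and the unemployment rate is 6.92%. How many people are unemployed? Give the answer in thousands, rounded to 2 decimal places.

About 173.80 thousand are unemployed.

Let U be the number unemployed. The labor force is E + U, and U/(E+U) = 0.0692.
So U = 0.0692 × 2,337.81 / (1 − 0.0692) = 161.7765 / 0.9308 ≈ 173.80 thousand.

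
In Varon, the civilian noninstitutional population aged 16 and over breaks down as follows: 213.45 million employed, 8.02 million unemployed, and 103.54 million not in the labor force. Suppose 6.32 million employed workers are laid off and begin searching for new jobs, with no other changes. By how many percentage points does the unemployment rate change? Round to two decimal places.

Initially, labor force = 213.45 + 8.02 = 221.47 million, so u = 8.02/221.47 = 3.62%.
After the change, employed falls and unemployed rises by 6.32; labor force unchanged → E = 207.13, U = 14.34, labor force = 221.47 million.
New unemployment rate = 14.34 / 221.47 = 6.47%.
Change = 6.47% − 3.62% = +2.85 percentage points.

The unemployment rate changes by +2.85 percentage points.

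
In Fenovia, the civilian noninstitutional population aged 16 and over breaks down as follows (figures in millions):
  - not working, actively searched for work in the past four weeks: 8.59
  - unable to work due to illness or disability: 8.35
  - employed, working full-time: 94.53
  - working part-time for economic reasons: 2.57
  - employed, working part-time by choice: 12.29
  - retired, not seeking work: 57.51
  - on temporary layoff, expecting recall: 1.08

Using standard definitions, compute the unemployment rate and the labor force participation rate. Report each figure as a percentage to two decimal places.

Unemployment rate ≈ 8.12%; labor force participation rate ≈ 64.38%.

Employed = 94.53 + 2.57 + 12.29 = 109.39 million (anyone who worked, including part-time for economic reasons, counts as employed).
Unemployed = 8.59 + 1.08 = 9.67 million (jobless and actively searching, or on temporary layoff).
Labor force = 109.39 + 9.67 = 119.06 million.
Not in labor force = 8.35 + 57.51 = 65.86 million (those not working and not actively searching are outside the labor force).
Civilian working-age population = 119.06 + 65.86 = 184.92 million.
Unemployment rate = 9.67 / 119.06 = 8.12%.
Labor force participation rate = 119.06 / 184.92 = 64.38%.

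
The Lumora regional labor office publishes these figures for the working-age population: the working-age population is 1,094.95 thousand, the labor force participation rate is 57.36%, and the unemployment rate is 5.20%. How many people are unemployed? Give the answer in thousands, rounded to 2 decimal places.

Labor force = 0.5736 × 1,094.95 = 628.06 thousand.
Unemployed = 0.0520 × 628.06 ≈ 32.66 thousand.

About 32.66 thousand are unemployed.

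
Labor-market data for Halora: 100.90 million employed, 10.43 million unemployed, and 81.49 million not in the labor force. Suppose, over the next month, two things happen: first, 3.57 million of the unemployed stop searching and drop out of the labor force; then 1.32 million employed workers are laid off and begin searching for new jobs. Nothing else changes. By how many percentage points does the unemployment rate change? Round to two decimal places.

Initially, labor force = 100.90 + 10.43 = 111.33 million, so u = 10.43/111.33 = 9.37%.
After the first change, unemployed and labor force both fall by 3.57 → E = 100.90, U = 6.86, labor force = 107.76 million.
After the second change, employed falls and unemployed rises by 1.32; labor force unchanged → E = 99.58, U = 8.18, labor force = 107.76 million.
New unemployment rate = 8.18 / 107.76 = 7.59%.
Change = 7.59% − 9.37% = −1.78 percentage points.

The unemployment rate changes by −1.78 percentage points.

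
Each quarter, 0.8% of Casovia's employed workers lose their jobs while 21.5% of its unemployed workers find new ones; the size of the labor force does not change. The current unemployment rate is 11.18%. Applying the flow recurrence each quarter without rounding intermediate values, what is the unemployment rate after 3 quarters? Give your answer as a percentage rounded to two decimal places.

With a fixed labor force, u_{t+1} = u_t + s·(1−u_t) − f·u_t = u_t·(1−s−f) + s.
Here 1−s−f = 0.777 and s = 0.008.
u_1 = 0.111800 × 0.777 + 0.008 = 0.094869.
u_2 = 0.094869 × 0.777 + 0.008 = 0.081713.
u_3 = 0.081713 × 0.777 + 0.008 = 0.071491.

Unemployment rate after three quarters ≈ 7.15%.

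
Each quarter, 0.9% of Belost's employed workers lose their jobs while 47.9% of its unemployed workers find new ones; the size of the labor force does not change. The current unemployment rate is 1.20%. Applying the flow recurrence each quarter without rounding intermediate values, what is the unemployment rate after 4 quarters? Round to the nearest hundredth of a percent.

Unemployment rate after four quarters ≈ 1.80%.

With a fixed labor force, u_{t+1} = u_t + s·(1−u_t) − f·u_t = u_t·(1−s−f) + s.
Here 1−s−f = 0.512 and s = 0.009.
u_1 = 0.012000 × 0.512 + 0.009 = 0.015144.
u_2 = 0.015144 × 0.512 + 0.009 = 0.016754.
u_3 = 0.016754 × 0.512 + 0.009 = 0.017578.
u_4 = 0.017578 × 0.512 + 0.009 = 0.018000.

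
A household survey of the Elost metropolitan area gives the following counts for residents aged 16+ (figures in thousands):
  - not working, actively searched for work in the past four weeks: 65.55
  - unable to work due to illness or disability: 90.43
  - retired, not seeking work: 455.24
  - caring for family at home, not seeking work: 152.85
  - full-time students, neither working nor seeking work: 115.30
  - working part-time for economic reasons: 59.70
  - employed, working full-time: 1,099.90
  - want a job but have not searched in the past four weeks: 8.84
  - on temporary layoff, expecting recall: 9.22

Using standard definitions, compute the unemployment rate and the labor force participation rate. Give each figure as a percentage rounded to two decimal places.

Employed = 59.70 + 1,099.90 = 1,159.60 thousand (anyone who worked, including part-time for economic reasons, counts as employed).
Unemployed = 65.55 + 9.22 = 74.77 thousand (jobless and actively searching, or on temporary layoff).
Labor force = 1,159.60 + 74.77 = 1,234.37 thousand.
Not in labor force = 90.43 + 455.24 + 152.85 + 115.30 + 8.84 = 822.66 thousand (those not working and not actively searching are outside the labor force — including those who want a job but have given up searching).
Civilian working-age population = 1,234.37 + 822.66 = 2,057.03 thousand.
Unemployment rate = 74.77 / 1,234.37 = 6.06%.
Labor force participation rate = 1,234.37 / 2,057.03 = 60.01%.

Unemployment rate ≈ 6.06%; labor force participation rate ≈ 60.01%.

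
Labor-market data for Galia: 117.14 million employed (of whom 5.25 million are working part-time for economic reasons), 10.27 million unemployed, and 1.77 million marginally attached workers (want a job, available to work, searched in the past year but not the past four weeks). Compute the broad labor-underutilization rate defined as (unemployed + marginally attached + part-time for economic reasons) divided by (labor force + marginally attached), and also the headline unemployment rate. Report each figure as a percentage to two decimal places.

Labor force = 117.14 + 10.27 = 127.41 million.
Numerator = 10.27 + 1.77 + 5.25 = 17.29 million.
Denominator = 127.41 + 1.77 = 129.18 million.
Broad rate = 17.29 / 129.18 = 13.38%.
Headline unemployment rate = 10.27 / 127.41 = 8.06%.

Broad underutilization rate ≈ 13.38%; headline unemployment rate ≈ 8.06%.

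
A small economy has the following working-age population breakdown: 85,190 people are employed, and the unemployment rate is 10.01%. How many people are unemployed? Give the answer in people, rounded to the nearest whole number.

About 9,476 are unemployed.

Let U be the number unemployed. The labor force is E + U, and U/(E+U) = 0.1001.
So U = 0.1001 × 85,190 / (1 − 0.1001) = 8527.52 / 0.8999 ≈ 9,476.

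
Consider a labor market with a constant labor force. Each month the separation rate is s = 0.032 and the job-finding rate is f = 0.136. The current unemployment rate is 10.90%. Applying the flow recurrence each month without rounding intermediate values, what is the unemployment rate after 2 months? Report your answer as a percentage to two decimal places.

Unemployment rate after two months ≈ 13.41%.

With a fixed labor force, u_{t+1} = u_t + s·(1−u_t) − f·u_t = u_t·(1−s−f) + s.
Here 1−s−f = 0.832 and s = 0.032.
u_1 = 0.109000 × 0.832 + 0.032 = 0.122688.
u_2 = 0.122688 × 0.832 + 0.032 = 0.134076.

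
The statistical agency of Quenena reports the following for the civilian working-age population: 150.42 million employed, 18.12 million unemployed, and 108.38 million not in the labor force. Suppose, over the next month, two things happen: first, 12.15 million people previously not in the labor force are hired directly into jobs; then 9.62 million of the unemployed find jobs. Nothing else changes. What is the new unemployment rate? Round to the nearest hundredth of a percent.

Initially, labor force = 150.42 + 18.12 = 168.54 million, so u = 18.12/168.54 = 10.75%.
After the first change, employed and labor force both rise by 12.15; unemployed unchanged → E = 162.57, U = 18.12, labor force = 180.69 million.
After the second change, unemployed falls and employed rises by 9.62; labor force unchanged → E = 172.19, U = 8.50, labor force = 180.69 million.
New unemployment rate = 8.50 / 180.69 = 4.70%.

New unemployment rate ≈ 4.70%.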